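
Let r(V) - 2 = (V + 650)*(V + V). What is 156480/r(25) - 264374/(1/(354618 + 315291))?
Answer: -747212416154994/4219 ≈ -1.7711e+11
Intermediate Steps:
r(V) = 2 + 2*V*(650 + V) (r(V) = 2 + (V + 650)*(V + V) = 2 + (650 + V)*(2*V) = 2 + 2*V*(650 + V))
156480/r(25) - 264374/(1/(354618 + 315291)) = 156480/(2 + 2*25² + 1300*25) - 264374/(1/(354618 + 315291)) = 156480/(2 + 2*625 + 32500) - 264374/(1/669909) = 156480/(2 + 1250 + 32500) - 264374/1/669909 = 156480/33752 - 264374*669909 = 156480*(1/33752) - 177106521966 = 19560/4219 - 177106521966 = -747212416154994/4219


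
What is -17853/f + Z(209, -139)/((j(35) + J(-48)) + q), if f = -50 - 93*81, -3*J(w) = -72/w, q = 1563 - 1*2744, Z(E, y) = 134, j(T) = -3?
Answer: 40261513/17964127 ≈ 2.2412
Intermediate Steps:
q = -1181 (q = 1563 - 2744 = -1181)
J(w) = 24/w (J(w) = -(-24)/w = 24/w)
f = -7583 (f = -50 - 7533 = -7583)
-17853/f + Z(209, -139)/((j(35) + J(-48)) + q) = -17853/(-7583) + 134/((-3 + 24/(-48)) - 1181) = -17853*(-1/7583) + 134/((-3 + 24*(-1/48)) - 1181) = 17853/7583 + 134/((-3 - ½) - 1181) = 17853/7583 + 134/(-7/2 - 1181) = 17853/7583 + 134/(-2369/2) = 17853/7583 + 134*(-2/2369) = 17853/7583 - 268/2369 = 40261513/17964127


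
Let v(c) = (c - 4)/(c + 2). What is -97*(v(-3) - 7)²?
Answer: 0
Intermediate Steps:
v(c) = (-4 + c)/(2 + c)
-97*(v(-3) - 7)² = -97*((-4 - 3)/(2 - 3) - 7)² = -97*(-7/(-1) - 7)² = -97*(-1*(-7) - 7)² = -97*(7 - 7)² = -97*0² = -97*0 = 0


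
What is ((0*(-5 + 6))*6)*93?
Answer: 0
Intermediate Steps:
((0*(-5 + 6))*6)*93 = ((0*1)*6)*93 = (0*6)*93 = 0*93 = 0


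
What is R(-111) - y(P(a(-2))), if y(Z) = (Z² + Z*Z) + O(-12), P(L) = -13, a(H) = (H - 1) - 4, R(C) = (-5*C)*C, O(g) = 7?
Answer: -61950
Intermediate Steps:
R(C) = -5*C²
a(H) = -5 + H (a(H) = (-1 + H) - 4 = -5 + H)
y(Z) = 7 + 2*Z² (y(Z) = (Z² + Z*Z) + 7 = (Z² + Z²) + 7 = 2*Z² + 7 = 7 + 2*Z²)
R(-111) - y(P(a(-2))) = -5*(-111)² - (7 + 2*(-13)²) = -5*12321 - (7 + 2*169) = -61605 - (7 + 338) = -61605 - 1*345 = -61605 - 345 = -61950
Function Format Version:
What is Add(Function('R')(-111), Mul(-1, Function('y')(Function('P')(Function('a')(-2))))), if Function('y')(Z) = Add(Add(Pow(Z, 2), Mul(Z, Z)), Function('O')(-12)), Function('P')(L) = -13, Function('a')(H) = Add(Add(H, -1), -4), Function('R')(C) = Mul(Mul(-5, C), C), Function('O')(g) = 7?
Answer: -61950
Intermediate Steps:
Function('R')(C) = Mul(-5, Pow(C, 2))
Function('a')(H) = Add(-5, H) (Function('a')(H) = Add(Add(-1, H), -4) = Add(-5, H))
Function('y')(Z) = Add(7, Mul(2, Pow(Z, 2))) (Function('y')(Z) = Add(Add(Pow(Z, 2), Mul(Z, Z)), 7) = Add(Add(Pow(Z, 2), Pow(Z, 2)), 7) = Add(Mul(2, Pow(Z, 2)), 7) = Add(7, Mul(2, Pow(Z, 2))))
Add(Function('R')(-111), Mul(-1, Function('y')(Function('P')(Function('a')(-2))))) = Add(Mul(-5, Pow(-111, 2)), Mul(-1, Add(7, Mul(2, Pow(-13, 2))))) = Add(Mul(-5, 12321), Mul(-1, Add(7, Mul(2, 169)))) = Add(-61605, Mul(-1, Add(7, 338))) = Add(-61605, Mul(-1, 345)) = Add(-61605, -345) = -61950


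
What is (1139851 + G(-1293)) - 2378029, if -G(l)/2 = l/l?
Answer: -1238180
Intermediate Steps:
G(l) = -2 (G(l) = -2*l/l = -2*1 = -2)
(1139851 + G(-1293)) - 2378029 = (1139851 - 2) - 2378029 = 1139849 - 2378029 = -1238180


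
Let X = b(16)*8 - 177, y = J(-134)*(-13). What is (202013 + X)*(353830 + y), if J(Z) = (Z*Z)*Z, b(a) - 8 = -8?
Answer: 6384714922152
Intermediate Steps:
b(a) = 0 (b(a) = 8 - 8 = 0)
J(Z) = Z³ (J(Z) = Z²*Z = Z³)
y = 31279352 (y = (-134)³*(-13) = -2406104*(-13) = 31279352)
X = -177 (X = 0*8 - 177 = 0 - 177 = -177)
(202013 + X)*(353830 + y) = (202013 - 177)*(353830 + 31279352) = 201836*31633182 = 6384714922152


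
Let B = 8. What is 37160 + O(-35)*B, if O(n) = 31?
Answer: 37408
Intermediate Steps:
37160 + O(-35)*B = 37160 + 31*8 = 37160 + 248 = 37408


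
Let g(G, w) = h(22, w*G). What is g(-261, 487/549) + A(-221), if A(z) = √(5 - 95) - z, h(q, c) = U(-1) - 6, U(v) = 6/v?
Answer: 209 + 3*I*√10 ≈ 209.0 + 9.4868*I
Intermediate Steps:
h(q, c) = -12 (h(q, c) = 6/(-1) - 6 = 6*(-1) - 6 = -6 - 6 = -12)
A(z) = -z + 3*I*√10 (A(z) = √(-90) - z = 3*I*√10 - z = -z + 3*I*√10)
g(G, w) = -12
g(-261, 487/549) + A(-221) = -12 + (-1*(-221) + 3*I*√10) = -12 + (221 + 3*I*√10) = 209 + 3*I*√10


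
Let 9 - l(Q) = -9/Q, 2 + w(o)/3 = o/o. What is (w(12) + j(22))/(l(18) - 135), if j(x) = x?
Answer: -38/251 ≈ -0.15139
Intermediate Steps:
w(o) = -3 (w(o) = -6 + 3*(o/o) = -6 + 3*1 = -6 + 3 = -3)
l(Q) = 9 + 9/Q (l(Q) = 9 - (-9)/Q = 9 + 9/Q)
(w(12) + j(22))/(l(18) - 135) = (-3 + 22)/((9 + 9/18) - 135) = 19/((9 + 9*(1/18)) - 135) = 19/((9 + 1/2) - 135) = 19/(19/2 - 135) = 19/(-251/2) = 19*(-2/251) = -38/251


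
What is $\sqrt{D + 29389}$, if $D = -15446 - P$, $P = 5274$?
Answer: $\sqrt{8669} \approx 93.107$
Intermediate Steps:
$D = -20720$ ($D = -15446 - 5274 = -20720$)
$\sqrt{D + 29389} = \sqrt{-20720 + 29389} = \sqrt{8669}$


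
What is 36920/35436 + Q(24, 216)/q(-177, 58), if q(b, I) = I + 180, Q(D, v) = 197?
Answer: 3941963/2108442 ≈ 1.8696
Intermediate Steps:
q(b, I) = 180 + I
36920/35436 + Q(24, 216)/q(-177, 58) = 36920/35436 + 197/(180 + 58) = 36920*(1/35436) + 197/238 = 9230/8859 + 197*(1/238) = 9230/8859 + 197/238 = 3941963/2108442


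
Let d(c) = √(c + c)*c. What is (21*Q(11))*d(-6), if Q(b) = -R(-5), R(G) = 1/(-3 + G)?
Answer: -63*I*√3/2 ≈ -54.56*I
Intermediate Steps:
Q(b) = ⅛ (Q(b) = -1/(-3 - 5) = -1/(-8) = -1*(-⅛) = ⅛)
d(c) = √2*c^(3/2) (d(c) = √(2*c)*c = (√2*√c)*c = √2*c^(3/2))
(21*Q(11))*d(-6) = (21*(⅛))*(√2*(-6)^(3/2)) = 21*(√2*(-6*I*√6))/8 = 21*(-12*I*√3)/8 = -63*I*√3/2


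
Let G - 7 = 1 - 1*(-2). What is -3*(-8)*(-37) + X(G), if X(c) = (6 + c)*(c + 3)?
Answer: -680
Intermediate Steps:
G = 10 (G = 7 + (1 - 1*(-2)) = 7 + (1 + 2) = 7 + 3 = 10)
X(c) = (3 + c)*(6 + c) (X(c) = (6 + c)*(3 + c) = (3 + c)*(6 + c))
-3*(-8)*(-37) + X(G) = -3*(-8)*(-37) + (18 + 10² + 9*10) = 24*(-37) + (18 + 100 + 90) = -888 + 208 = -680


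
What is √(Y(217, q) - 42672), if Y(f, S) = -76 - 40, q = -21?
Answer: 2*I*√10697 ≈ 206.85*I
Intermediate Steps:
Y(f, S) = -116
√(Y(217, q) - 42672) = √(-116 - 42672) = √(-42788) = 2*I*√10697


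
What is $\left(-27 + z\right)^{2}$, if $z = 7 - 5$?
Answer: $625$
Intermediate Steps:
$z = 2$ ($z = 7 - 5 = 2$)
$\left(-27 + z\right)^{2} = \left(-27 + 2\right)^{2} = \left(-25\right)^{2} = 625$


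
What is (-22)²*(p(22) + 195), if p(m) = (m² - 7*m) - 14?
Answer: 247324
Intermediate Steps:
p(m) = -14 + m² - 7*m
(-22)²*(p(22) + 195) = (-22)²*((-14 + 22² - 7*22) + 195) = 484*((-14 + 484 - 154) + 195) = 484*(316 + 195) = 484*511 = 247324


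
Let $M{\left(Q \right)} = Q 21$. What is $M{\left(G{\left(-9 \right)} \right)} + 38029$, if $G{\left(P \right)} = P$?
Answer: $37840$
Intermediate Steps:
$M{\left(Q \right)} = 21 Q$
$M{\left(G{\left(-9 \right)} \right)} + 38029 = 21 \left(-9\right) + 38029 = -189 + 38029 = 37840$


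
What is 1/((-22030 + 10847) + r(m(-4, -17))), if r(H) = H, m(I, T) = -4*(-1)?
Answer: -1/11179 ≈ -8.9453e-5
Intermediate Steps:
m(I, T) = 4
1/((-22030 + 10847) + r(m(-4, -17))) = 1/((-22030 + 10847) + 4) = 1/(-11183 + 4) = 1/(-11179) = -1/11179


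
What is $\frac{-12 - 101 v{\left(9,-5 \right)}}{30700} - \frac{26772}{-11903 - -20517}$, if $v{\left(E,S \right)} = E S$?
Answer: $- \frac{391426569}{132224900} \approx -2.9603$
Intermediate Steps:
$\frac{-12 - 101 v{\left(9,-5 \right)}}{30700} - \frac{26772}{-11903 - -20517} = \frac{-12 - 101 \cdot 9 \left(-5\right)}{30700} - \frac{26772}{-11903 - -20517} = \left(-12 - -4545\right) \frac{1}{30700} - \frac{26772}{-11903 + 20517} = \left(-12 + 4545\right) \frac{1}{30700} - \frac{26772}{8614} = 4533 \cdot \frac{1}{30700} - \frac{13386}{4307} = \frac{4533}{30700} - \frac{13386}{4307} = - \frac{391426569}{132224900}$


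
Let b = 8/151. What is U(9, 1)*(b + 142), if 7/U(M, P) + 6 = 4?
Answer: -75075/151 ≈ -497.19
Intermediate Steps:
U(M, P) = -7/2 (U(M, P) = 7/(-6 + 4) = 7/(-2) = 7*(-1/2) = -7/2)
b = 8/151 (b = 8*(1/151) = 8/151 ≈ 0.052980)
U(9, 1)*(b + 142) = -7*(8/151 + 142)/2 = -7/2*21450/151 = -75075/151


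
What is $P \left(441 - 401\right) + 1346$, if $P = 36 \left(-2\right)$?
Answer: $-1534$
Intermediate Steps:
$P = -72$
$P \left(441 - 401\right) + 1346 = - 72 \left(441 - 401\right) + 1346 = \left(-72\right) 40 + 1346 = -2880 + 1346 = -1534$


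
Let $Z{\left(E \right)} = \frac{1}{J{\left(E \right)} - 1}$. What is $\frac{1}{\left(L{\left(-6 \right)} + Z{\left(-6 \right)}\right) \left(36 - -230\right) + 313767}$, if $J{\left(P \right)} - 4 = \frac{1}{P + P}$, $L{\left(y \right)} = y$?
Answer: $\frac{5}{1561311} \approx 3.2024 \cdot 10^{-6}$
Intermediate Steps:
$J{\left(P \right)} = 4 + \frac{1}{2 P}$ ($J{\left(P \right)} = 4 + \frac{1}{P + P} = 4 + \frac{1}{2 P}$)
$Z{\left(E \right)} = \frac{1}{3 + \frac{1}{2 E}}$ ($Z{\left(E \right)} = \frac{1}{\left(4 + \frac{1}{2 E}\right) - 1} = \frac{1}{3 + \frac{1}{2 E}}$)
$\frac{1}{\left(L{\left(-6 \right)} + Z{\left(-6 \right)}\right) \left(36 - -230\right) + 313767} = \frac{1}{\left(-6 + 2 \left(-6\right) \frac{1}{1 + 6 \left(-6\right)}\right) \left(36 - -230\right) + 313767} = \frac{1}{\left(-6 + 2 \left(-6\right) \frac{1}{1 - 36}\right) \left(36 + 230\right) + 313767} = \frac{1}{\left(-6 + 2 \left(-6\right) \frac{1}{-35}\right) 266 + 313767} = \frac{1}{\left(-6 + 2 \left(-6\right) \left(- \frac{1}{35}\right)\right) 266 + 313767} = \frac{1}{\left(-6 + \frac{12}{35}\right) 266 + 313767} = \frac{1}{\left(- \frac{198}{35}\right) 266 + 313767} = \frac{1}{- \frac{7524}{5} + 313767} = \frac{1}{\frac{1561311}{5}} = \frac{5}{1561311}$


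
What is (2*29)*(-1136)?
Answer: -65888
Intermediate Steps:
(2*29)*(-1136) = 58*(-1136) = -65888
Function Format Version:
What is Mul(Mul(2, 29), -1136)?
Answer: -65888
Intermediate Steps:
Mul(Mul(2, 29), -1136) = Mul(58, -1136) = -65888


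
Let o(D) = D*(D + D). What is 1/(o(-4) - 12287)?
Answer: -1/12255 ≈ -8.1599e-5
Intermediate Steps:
o(D) = 2*D² (o(D) = D*(2*D) = 2*D²)
1/(o(-4) - 12287) = 1/(2*(-4)² - 12287) = 1/(2*16 - 12287) = 1/(32 - 12287) = 1/(-12255) = -1/12255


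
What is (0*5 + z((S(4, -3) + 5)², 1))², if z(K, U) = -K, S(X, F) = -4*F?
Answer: 83521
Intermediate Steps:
(0*5 + z((S(4, -3) + 5)², 1))² = (0*5 - (-4*(-3) + 5)²)² = (0 - (12 + 5)²)² = (0 - 1*17²)² = (0 - 1*289)² = (0 - 289)² = (-289)² = 83521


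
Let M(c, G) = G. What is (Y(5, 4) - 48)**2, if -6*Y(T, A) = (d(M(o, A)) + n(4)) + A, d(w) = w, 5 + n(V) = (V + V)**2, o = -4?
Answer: 126025/36 ≈ 3500.7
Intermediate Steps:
n(V) = -5 + 4*V**2 (n(V) = -5 + (V + V)**2 = -5 + (2*V)**2 = -5 + 4*V**2)
Y(T, A) = -59/6 - A/3 (Y(T, A) = -((A + (-5 + 4*4**2)) + A)/6 = -((A + (-5 + 4*16)) + A)/6 = -((A + (-5 + 64)) + A)/6 = -((A + 59) + A)/6 = -((59 + A) + A)/6 = -(59 + 2*A)/6 = -59/6 - A/3)
(Y(5, 4) - 48)**2 = ((-59/6 - 1/3*4) - 48)**2 = ((-59/6 - 4/3) - 48)**2 = (-67/6 - 48)**2 = (-355/6)**2 = 126025/36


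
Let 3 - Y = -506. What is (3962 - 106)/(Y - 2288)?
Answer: -3856/1779 ≈ -2.1675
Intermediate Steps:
Y = 509 (Y = 3 - 1*(-506) = 3 + 506 = 509)
(3962 - 106)/(Y - 2288) = (3962 - 106)/(509 - 2288) = 3856/(-1779) = 3856*(-1/1779) = -3856/1779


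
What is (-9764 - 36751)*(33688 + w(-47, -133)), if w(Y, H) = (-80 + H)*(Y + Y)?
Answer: -2498320650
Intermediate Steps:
w(Y, H) = 2*Y*(-80 + H) (w(Y, H) = (-80 + H)*(2*Y) = 2*Y*(-80 + H))
(-9764 - 36751)*(33688 + w(-47, -133)) = (-9764 - 36751)*(33688 + 2*(-47)*(-80 - 133)) = -46515*(33688 + 2*(-47)*(-213)) = -46515*(33688 + 20022) = -46515*53710 = -2498320650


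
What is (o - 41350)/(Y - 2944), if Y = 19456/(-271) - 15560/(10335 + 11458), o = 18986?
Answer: 33019903673/4453799950 ≈ 7.4139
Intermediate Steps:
Y = -428221368/5905903 (Y = 19456*(-1/271) - 15560/21793 = -19456/271 - 15560*1/21793 = -19456/271 - 15560/21793 = -428221368/5905903 ≈ -72.507)
(o - 41350)/(Y - 2944) = (18986 - 41350)/(-428221368/5905903 - 2944) = -22364/(-17815199800/5905903) = -22364*(-5905903/17815199800) = 33019903673/4453799950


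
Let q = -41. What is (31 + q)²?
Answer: 100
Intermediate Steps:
(31 + q)² = (31 - 41)² = (-10)² = 100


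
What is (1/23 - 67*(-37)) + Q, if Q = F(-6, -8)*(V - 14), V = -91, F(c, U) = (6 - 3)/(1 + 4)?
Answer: 55569/23 ≈ 2416.0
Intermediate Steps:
F(c, U) = 3/5
Q = -63 (Q = 3*(-91 - 14)/5 = (3/5)*(-105) = -63)
(1/23 - 67*(-37)) + Q = (1/23 - 67*(-37)) - 63 = (1/23 + 2479) - 63 = 57018/23 - 63 = 55569/23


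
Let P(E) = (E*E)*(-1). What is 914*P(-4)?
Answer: -14624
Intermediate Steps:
P(E) = -E² (P(E) = E²*(-1) = -E²)
914*P(-4) = 914*(-1*(-4)²) = 914*(-1*16) = 914*(-16) = -14624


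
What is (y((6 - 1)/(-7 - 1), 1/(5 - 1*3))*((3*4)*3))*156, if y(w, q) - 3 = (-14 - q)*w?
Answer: 67743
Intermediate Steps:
y(w, q) = 3 + w*(-14 - q) (y(w, q) = 3 + (-14 - q)*w = 3 + w*(-14 - q))
(y((6 - 1)/(-7 - 1), 1/(5 - 1*3))*((3*4)*3))*156 = ((3 - 14*(6 - 1)/(-7 - 1) - (6 - 1)/(-7 - 1)/(5 - 1*3))*((3*4)*3))*156 = ((3 - 70/(-8) - 5/(-8)/(5 - 3))*(12*3))*156 = ((3 - 70*(-1)/8 - 1*5*(-1/8)/2)*36)*156 = ((3 - 14*(-5/8) - 1*1/2*(-5/8))*36)*156 = ((3 + 35/4 + 5/16)*36)*156 = ((193/16)*36)*156 = (1737/4)*156 = 67743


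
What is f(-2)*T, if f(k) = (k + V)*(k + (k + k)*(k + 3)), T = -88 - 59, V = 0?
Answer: -1764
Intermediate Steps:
T = -147
f(k) = k*(k + 2*k*(3 + k)) (f(k) = (k + 0)*(k + (k + k)*(k + 3)) = k*(k + (2*k)*(3 + k)) = k*(k + 2*k*(3 + k)))
f(-2)*T = ((-2)²*(7 + 2*(-2)))*(-147) = (4*(7 - 4))*(-147) = (4*3)*(-147) = 12*(-147) = -1764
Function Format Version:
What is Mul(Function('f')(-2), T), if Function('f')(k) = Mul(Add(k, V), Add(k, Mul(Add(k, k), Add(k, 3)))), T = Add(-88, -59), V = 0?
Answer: -1764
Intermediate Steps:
T = -147
Function('f')(k) = Mul(k, Add(k, Mul(2, k, Add(3, k)))) (Function('f')(k) = Mul(Add(k, 0), Add(k, Mul(Add(k, k), Add(k, 3)))) = Mul(k, Add(k, Mul(Mul(2, k), Add(3, k)))) = Mul(k, Add(k, Mul(2, k, Add(3, k)))))
Mul(Function('f')(-2), T) = Mul(Mul(Pow(-2, 2), Add(7, Mul(2, -2))), -147) = Mul(Mul(4, Add(7, -4)), -147) = Mul(Mul(4, 3), -147) = Mul(12, -147) = -1764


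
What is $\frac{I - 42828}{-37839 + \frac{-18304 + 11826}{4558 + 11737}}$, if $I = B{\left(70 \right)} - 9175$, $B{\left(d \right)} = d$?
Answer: $\frac{846248235}{616592983} \approx 1.3725$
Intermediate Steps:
$I = -9105$ ($I = 70 - 9175 = -9105$)
$\frac{I - 42828}{-37839 + \frac{-18304 + 11826}{4558 + 11737}} = \frac{-9105 - 42828}{-37839 + \frac{-18304 + 11826}{4558 + 11737}} = - \frac{51933}{-37839 - \frac{6478}{16295}} = - \frac{51933}{- \frac{616592983}{16295}} = \left(-51933\right) \left(- \frac{16295}{616592983}\right) = \frac{846248235}{616592983}$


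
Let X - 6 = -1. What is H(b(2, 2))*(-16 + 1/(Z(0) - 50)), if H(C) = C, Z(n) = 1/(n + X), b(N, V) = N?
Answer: -7978/249 ≈ -32.040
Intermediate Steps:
X = 5 (X = 6 - 1 = 5)
Z(n) = 1/(5 + n) (Z(n) = 1/(n + 5) = 1/(5 + n))
H(b(2, 2))*(-16 + 1/(Z(0) - 50)) = 2*(-16 + 1/(1/(5 + 0) - 50)) = 2*(-16 + 1/(1/5 - 50)) = 2*(-16 + 1/(-249/5)) = 2*(-16 - 5/249) = 2*(-3989/249) = -7978/249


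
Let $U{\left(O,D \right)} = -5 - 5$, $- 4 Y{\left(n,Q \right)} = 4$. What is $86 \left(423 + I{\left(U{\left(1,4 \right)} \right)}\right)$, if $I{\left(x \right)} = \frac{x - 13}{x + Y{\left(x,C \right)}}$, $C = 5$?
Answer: $\frac{402136}{11} \approx 36558.0$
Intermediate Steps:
$Y{\left(n,Q \right)} = -1$ ($Y{\left(n,Q \right)} = \left(- \frac{1}{4}\right) 4 = -1$)
$U{\left(O,D \right)} = -10$ ($U{\left(O,D \right)} = -5 - 5 = -10$)
$I{\left(x \right)} = \frac{-13 + x}{-1 + x}$ ($I{\left(x \right)} = \frac{x - 13}{x - 1} = \frac{-13 + x}{-1 + x}$)
$86 \left(423 + I{\left(U{\left(1,4 \right)} \right)}\right) = 86 \left(423 + \frac{-13 - 10}{-1 - 10}\right) = 86 \left(423 + \frac{1}{-11} \left(-23\right)\right) = 86 \left(423 - - \frac{23}{11}\right) = 86 \left(423 + \frac{23}{11}\right) = 86 \cdot \frac{4676}{11} = \frac{402136}{11}$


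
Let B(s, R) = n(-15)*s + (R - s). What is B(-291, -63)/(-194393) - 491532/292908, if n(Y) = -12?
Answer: -8053333153/4744938737 ≈ -1.6972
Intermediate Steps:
B(s, R) = R - 13*s (B(s, R) = -12*s + (R - s) = R - 13*s)
B(-291, -63)/(-194393) - 491532/292908 = (-63 - 13*(-291))/(-194393) - 491532/292908 = (-63 + 3783)*(-1/194393) - 491532*1/292908 = 3720*(-1/194393) - 40961/24409 = -3720/194393 - 40961/24409 = -8053333153/4744938737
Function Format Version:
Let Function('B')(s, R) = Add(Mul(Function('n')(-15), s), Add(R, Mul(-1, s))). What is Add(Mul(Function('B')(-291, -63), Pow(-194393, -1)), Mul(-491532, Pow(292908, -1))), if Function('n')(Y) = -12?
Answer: Rational(-8053333153, 4744938737) ≈ -1.6972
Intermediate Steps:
Function('B')(s, R) = Add(R, Mul(-13, s)) (Function('B')(s, R) = Add(Mul(-12, s), Add(R, Mul(-1, s))) = Add(R, Mul(-13, s)))
Add(Mul(Function('B')(-291, -63), Pow(-194393, -1)), Mul(-491532, Pow(292908, -1))) = Add(Mul(Add(-63, Mul(-13, -291)), Pow(-194393, -1)), Mul(-491532, Pow(292908, -1))) = Add(Mul(Add(-63, 3783), Rational(-1, 194393)), Mul(-491532, Rational(1, 292908))) = Add(Mul(3720, Rational(-1, 194393)), Rational(-40961, 24409)) = Add(Rational(-3720, 194393), Rational(-40961, 24409)) = Rational(-8053333153, 4744938737)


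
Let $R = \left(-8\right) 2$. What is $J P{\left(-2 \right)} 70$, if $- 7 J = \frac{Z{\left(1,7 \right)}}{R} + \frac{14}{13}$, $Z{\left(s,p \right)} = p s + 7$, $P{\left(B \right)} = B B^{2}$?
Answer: $\frac{210}{13} \approx 16.154$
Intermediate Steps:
$P{\left(B \right)} = B^{3}$
$Z{\left(s,p \right)} = 7 + p s$
$R = -16$
$J = - \frac{3}{104}$ ($J = - \frac{\frac{7 + 7 \cdot 1}{-16} + \frac{14}{13}}{7} = - \frac{\left(7 + 7\right) \left(- \frac{1}{16}\right) + 14 \cdot \frac{1}{13}}{7} = - \frac{14 \left(- \frac{1}{16}\right) + \frac{14}{13}}{7} = - \frac{- \frac{7}{8} + \frac{14}{13}}{7} = \left(- \frac{1}{7}\right) \frac{21}{104} = - \frac{3}{104} \approx -0.028846$)
$J P{\left(-2 \right)} 70 = - \frac{3 \left(-2\right)^{3}}{104} \cdot 70 = \left(- \frac{3}{104}\right) \left(-8\right) 70 = \frac{3}{13} \cdot 70 = \frac{210}{13}$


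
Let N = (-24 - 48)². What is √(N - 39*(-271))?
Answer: √15753 ≈ 125.51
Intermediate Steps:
N = 5184 (N = (-72)² = 5184)
√(N - 39*(-271)) = √(5184 - 39*(-271)) = √(5184 + 10569) = √15753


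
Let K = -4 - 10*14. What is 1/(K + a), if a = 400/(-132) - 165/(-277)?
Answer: -9141/1338559 ≈ -0.0068290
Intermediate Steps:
a = -22255/9141 (a = 400*(-1/132) - 165*(-1/277) = -100/33 + 165/277 = -22255/9141 ≈ -2.4346)
K = -144 (K = -4 - 140 = -144)
1/(K + a) = 1/(-144 - 22255/9141) = 1/(-1338559/9141) = -9141/1338559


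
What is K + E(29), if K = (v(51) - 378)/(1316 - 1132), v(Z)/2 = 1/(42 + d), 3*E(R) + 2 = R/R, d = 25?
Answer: -22075/9246 ≈ -2.3875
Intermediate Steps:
E(R) = -1/3 (E(R) = -2/3 + (R/R)/3 = -2/3 + (1/3)*1 = -2/3 + 1/3 = -1/3)
v(Z) = 2/67 (v(Z) = 2/(42 + 25) = 2/67)
K = -6331/3082 (K = (2/67 - 378)/(1316 - 1132) = -25324/67/184 = -25324/67*1/184 = -6331/3082 ≈ -2.0542)
K + E(29) = -6331/3082 - 1/3 = -22075/9246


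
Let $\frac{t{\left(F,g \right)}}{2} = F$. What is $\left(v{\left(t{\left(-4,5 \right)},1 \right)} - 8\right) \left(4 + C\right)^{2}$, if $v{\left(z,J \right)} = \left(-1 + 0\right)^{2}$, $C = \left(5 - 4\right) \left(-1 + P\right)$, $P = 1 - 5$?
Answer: $-7$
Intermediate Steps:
$P = -4$ ($P = 1 - 5 = -4$)
$t{\left(F,g \right)} = 2 F$
$C = -5$ ($C = \left(5 - 4\right) \left(-1 - 4\right) = 1 \left(-5\right) = -5$)
$v{\left(z,J \right)} = 1$ ($v{\left(z,J \right)} = \left(-1\right)^{2} = 1$)
$\left(v{\left(t{\left(-4,5 \right)},1 \right)} - 8\right) \left(4 + C\right)^{2} = \left(1 - 8\right) \left(4 - 5\right)^{2} = - 7 \left(-1\right)^{2} = \left(-7\right) 1 = -7$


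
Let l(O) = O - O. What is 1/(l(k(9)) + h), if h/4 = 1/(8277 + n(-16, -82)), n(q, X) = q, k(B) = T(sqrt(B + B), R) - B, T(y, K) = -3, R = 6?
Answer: 8261/4 ≈ 2065.3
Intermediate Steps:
k(B) = -3 - B
h = 4/8261 (h = 4/(8277 - 16) = 4/8261 ≈ 0.00048420)
l(O) = 0
1/(l(k(9)) + h) = 1/(0 + 4/8261) = 1/(4/8261) = 8261/4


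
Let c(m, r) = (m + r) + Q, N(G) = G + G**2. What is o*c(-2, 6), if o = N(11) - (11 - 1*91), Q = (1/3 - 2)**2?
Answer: 12932/9 ≈ 1436.9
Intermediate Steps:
Q = 25/9 (Q = (1/3 - 2)**2 = (-5/3)**2 = 25/9 ≈ 2.7778)
c(m, r) = 25/9 + m + r (c(m, r) = (m + r) + 25/9 = 25/9 + m + r)
o = 212 (o = 11*(1 + 11) - (11 - 1*91) = 11*12 - (11 - 91) = 132 - 1*(-80) = 132 + 80 = 212)
o*c(-2, 6) = 212*(25/9 - 2 + 6) = 212*(61/9) = 12932/9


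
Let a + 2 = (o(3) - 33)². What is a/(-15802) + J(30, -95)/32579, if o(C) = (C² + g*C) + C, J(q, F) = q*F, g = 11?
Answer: -24830959/257406679 ≈ -0.096466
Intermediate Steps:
J(q, F) = F*q
o(C) = C² + 12*C (o(C) = (C² + 11*C) + C = C² + 12*C)
a = 142 (a = -2 + (3*(12 + 3) - 33)² = -2 + (3*15 - 33)² = -2 + (45 - 33)² = -2 + 12² = -2 + 144 = 142)
a/(-15802) + J(30, -95)/32579 = 142/(-15802) - 95*30/32579 = 142*(-1/15802) - 2850*1/32579 = -71/7901 - 2850/32579 = -24830959/257406679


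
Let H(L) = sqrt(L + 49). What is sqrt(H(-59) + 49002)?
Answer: sqrt(49002 + I*sqrt(10)) ≈ 221.36 + 0.0071*I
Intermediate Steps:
H(L) = sqrt(49 + L)
sqrt(H(-59) + 49002) = sqrt(sqrt(49 - 59) + 49002) = sqrt(sqrt(-10) + 49002) = sqrt(I*sqrt(10) + 49002) = sqrt(49002 + I*sqrt(10))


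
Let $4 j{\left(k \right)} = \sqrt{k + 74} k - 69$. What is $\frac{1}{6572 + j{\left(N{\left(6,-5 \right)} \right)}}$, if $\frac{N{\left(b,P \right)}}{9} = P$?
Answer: $\frac{26219}{171844309} + \frac{45 \sqrt{29}}{171844309} \approx 0.00015398$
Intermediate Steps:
$N{\left(b,P \right)} = 9 P$
$j{\left(k \right)} = - \frac{69}{4} + \frac{k \sqrt{74 + k}}{4}$ ($j{\left(k \right)} = \frac{\sqrt{k + 74} k - 69}{4} = \frac{\sqrt{74 + k} k - 69}{4} = \frac{k \sqrt{74 + k} - 69}{4} = \frac{-69 + k \sqrt{74 + k}}{4} = - \frac{69}{4} + \frac{k \sqrt{74 + k}}{4}$)
$\frac{1}{6572 + j{\left(N{\left(6,-5 \right)} \right)}} = \frac{1}{6572 + \left(- \frac{69}{4} + \frac{9 \left(-5\right) \sqrt{74 + 9 \left(-5\right)}}{4}\right)} = \frac{1}{6572 + \left(- \frac{69}{4} + \frac{1}{4} \left(-45\right) \sqrt{74 - 45}\right)} = \frac{1}{6572 + \left(- \frac{69}{4} + \frac{1}{4} \left(-45\right) \sqrt{29}\right)} = \frac{1}{6572 - \left(\frac{69}{4} + \frac{45 \sqrt{29}}{4}\right)} = \frac{1}{\frac{26219}{4} - \frac{45 \sqrt{29}}{4}}$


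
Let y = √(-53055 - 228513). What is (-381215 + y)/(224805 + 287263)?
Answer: -381215/512068 + I*√17598/128017 ≈ -0.74446 + 0.0010362*I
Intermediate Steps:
y = 4*I*√17598 (y = √(-281568) = 4*I*√17598 ≈ 530.63*I)
(-381215 + y)/(224805 + 287263) = (-381215 + 4*I*√17598)/(224805 + 287263) = (-381215 + 4*I*√17598)/512068 = (-381215 + 4*I*√17598)*(1/512068) = -381215/512068 + I*√17598/128017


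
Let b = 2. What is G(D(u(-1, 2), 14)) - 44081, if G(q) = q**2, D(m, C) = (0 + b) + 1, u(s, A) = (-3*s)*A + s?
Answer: -44072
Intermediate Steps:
u(s, A) = s - 3*A*s (u(s, A) = -3*A*s + s = s - 3*A*s)
D(m, C) = 3 (D(m, C) = (0 + 2) + 1 = 2 + 1 = 3)
G(D(u(-1, 2), 14)) - 44081 = 3**2 - 44081 = 9 - 44081 = -44072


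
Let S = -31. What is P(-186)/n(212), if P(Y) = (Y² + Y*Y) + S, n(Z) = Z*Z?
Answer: 69161/44944 ≈ 1.5388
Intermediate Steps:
n(Z) = Z²
P(Y) = -31 + 2*Y² (P(Y) = (Y² + Y*Y) - 31 = (Y² + Y²) - 31 = 2*Y² - 31 = -31 + 2*Y²)
P(-186)/n(212) = (-31 + 2*(-186)²)/(212²) = (-31 + 2*34596)/44944 = (-31 + 69192)*(1/44944) = 69161*(1/44944) = 69161/44944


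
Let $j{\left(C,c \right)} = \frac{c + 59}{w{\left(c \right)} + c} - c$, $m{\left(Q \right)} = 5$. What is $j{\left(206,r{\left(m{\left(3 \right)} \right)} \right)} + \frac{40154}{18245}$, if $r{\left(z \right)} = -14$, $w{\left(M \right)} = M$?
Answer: $\frac{7455327}{510860} \approx 14.594$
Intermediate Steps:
$j{\left(C,c \right)} = - c + \frac{59 + c}{2 c}$ ($j{\left(C,c \right)} = \frac{c + 59}{c + c} - c = \frac{59 + c}{2 c} - c = - c + \frac{59 + c}{2 c}$)
$j{\left(206,r{\left(m{\left(3 \right)} \right)} \right)} + \frac{40154}{18245} = \left(\frac{1}{2} - -14 + \frac{59}{2 \left(-14\right)}\right) + \frac{40154}{18245} = \left(\frac{1}{2} + 14 + \frac{59}{2} \left(- \frac{1}{14}\right)\right) + 40154 \cdot \frac{1}{18245} = \left(\frac{1}{2} + 14 - \frac{59}{28}\right) + \frac{40154}{18245} = \frac{347}{28} + \frac{40154}{18245} = \frac{7455327}{510860}$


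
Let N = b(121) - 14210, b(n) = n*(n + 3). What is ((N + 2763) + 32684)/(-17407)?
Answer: -36241/17407 ≈ -2.0820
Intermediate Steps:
b(n) = n*(3 + n)
N = 794 (N = 121*(3 + 121) - 14210 = 121*124 - 14210 = 15004 - 14210 = 794)
((N + 2763) + 32684)/(-17407) = ((794 + 2763) + 32684)/(-17407) = (3557 + 32684)*(-1/17407) = 36241*(-1/17407) = -36241/17407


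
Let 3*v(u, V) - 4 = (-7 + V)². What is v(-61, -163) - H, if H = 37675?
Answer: -84121/3 ≈ -28040.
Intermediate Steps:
v(u, V) = 4/3 + (-7 + V)²/3
v(-61, -163) - H = (4/3 + (-7 - 163)²/3) - 1*37675 = (4/3 + (⅓)*(-170)²) - 37675 = (4/3 + (⅓)*28900) - 37675 = (4/3 + 28900/3) - 37675 = 28904/3 - 37675 = -84121/3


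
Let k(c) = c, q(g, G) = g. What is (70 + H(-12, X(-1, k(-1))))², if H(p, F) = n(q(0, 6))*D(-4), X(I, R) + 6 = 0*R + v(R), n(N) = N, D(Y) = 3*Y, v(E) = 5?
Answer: 4900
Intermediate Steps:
X(I, R) = -1 (X(I, R) = -6 + (0*R + 5) = -6 + (0 + 5) = -6 + 5 = -1)
H(p, F) = 0 (H(p, F) = 0*(3*(-4)) = 0*(-12) = 0)
(70 + H(-12, X(-1, k(-1))))² = (70 + 0)² = 70² = 4900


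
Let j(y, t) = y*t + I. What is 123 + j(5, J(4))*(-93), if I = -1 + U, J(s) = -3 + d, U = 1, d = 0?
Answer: 1518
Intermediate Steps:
J(s) = -3 (J(s) = -3 + 0 = -3)
I = 0 (I = -1 + 1 = 0)
j(y, t) = t*y (j(y, t) = y*t + 0 = t*y + 0 = t*y)
123 + j(5, J(4))*(-93) = 123 - 3*5*(-93) = 123 - 15*(-93) = 123 + 1395 = 1518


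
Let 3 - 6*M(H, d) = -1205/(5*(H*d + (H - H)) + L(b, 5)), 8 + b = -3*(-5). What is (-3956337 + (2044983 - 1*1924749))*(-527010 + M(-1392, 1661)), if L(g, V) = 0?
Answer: 9348621288434922125/4624224 ≈ 2.0217e+12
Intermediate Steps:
b = 7 (b = -8 - 3*(-5) = -8 + 15 = 7)
M(H, d) = ½ + 241/(6*H*d) (M(H, d) = ½ - (-1205)/(6*(5*(H*d + (H - H)) + 0)) = ½ - (-1205)/(6*(5*(H*d + 0) + 0)) = ½ - (-1205)/(6*(5*(H*d) + 0)) = ½ - (-1205)/(6*(5*H*d + 0)) = ½ - (-1205)/(6*(5*H*d)) = ½ - (-1205)*1/(5*H*d)/6 = ½ - (-241)/(6*H*d) = ½ + 241/(6*H*d))
(-3956337 + (2044983 - 1*1924749))*(-527010 + M(-1392, 1661)) = (-3956337 + (2044983 - 1*1924749))*(-527010 + (½ + (241/6)/(-1392*1661))) = (-3956337 + (2044983 - 1924749))*(-527010 + (½ + (241/6)*(-1/1392)*(1/1661))) = (-3956337 + 120234)*(-527010 + (½ - 241/13872672)) = -3836103*(-527010 + 6936095/13872672) = -3836103*(-7311029934625/13872672) = 9348621288434922125/4624224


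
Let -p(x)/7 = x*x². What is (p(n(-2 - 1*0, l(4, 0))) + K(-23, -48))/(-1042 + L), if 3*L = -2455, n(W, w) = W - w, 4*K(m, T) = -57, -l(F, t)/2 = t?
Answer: -501/22324 ≈ -0.022442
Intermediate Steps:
l(F, t) = -2*t
K(m, T) = -57/4 (K(m, T) = (¼)*(-57) = -57/4)
L = -2455/3 (L = (⅓)*(-2455) = -2455/3 ≈ -818.33)
p(x) = -7*x³ (p(x) = -7*x*x² = -7*x³)
(p(n(-2 - 1*0, l(4, 0))) + K(-23, -48))/(-1042 + L) = (-7*((-2 - 1*0) - (-2)*0)³ - 57/4)/(-1042 - 2455/3) = (-7*((-2 + 0) - 1*0)³ - 57/4)/(-5581/3) = (-7*(-2 + 0)³ - 57/4)*(-3/5581) = (-7*(-2)³ - 57/4)*(-3/5581) = (-7*(-8) - 57/4)*(-3/5581) = (56 - 57/4)*(-3/5581) = (167/4)*(-3/5581) = -501/22324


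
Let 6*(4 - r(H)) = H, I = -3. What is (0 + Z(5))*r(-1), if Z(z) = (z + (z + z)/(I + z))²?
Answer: 1250/3 ≈ 416.67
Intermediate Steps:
r(H) = 4 - H/6
Z(z) = (z + 2*z/(-3 + z))² (Z(z) = (z + (z + z)/(-3 + z))² = (z + (2*z)/(-3 + z))² = (z + 2*z/(-3 + z))²)
(0 + Z(5))*r(-1) = (0 + 5²*(-1 + 5)²/(-3 + 5)²)*(4 - ⅙*(-1)) = (0 + 25*4²/2²)*(4 + ⅙) = (0 + 25*16*(¼))*(25/6) = (0 + 100)*(25/6) = 100*(25/6) = 1250/3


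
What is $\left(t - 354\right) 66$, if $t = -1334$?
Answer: $-111408$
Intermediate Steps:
$\left(t - 354\right) 66 = \left(-1334 - 354\right) 66 = \left(-1688\right) 66 = -111408$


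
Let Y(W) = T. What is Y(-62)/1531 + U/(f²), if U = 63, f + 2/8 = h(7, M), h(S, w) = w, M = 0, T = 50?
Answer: 1543298/1531 ≈ 1008.0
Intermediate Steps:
f = -¼ (f = -¼ + 0 = -¼ ≈ -0.25000)
Y(W) = 50
Y(-62)/1531 + U/(f²) = 50/1531 + 63/((-¼)²) = 50*(1/1531) + 63/(1/16) = 50/1531 + 63*16 = 50/1531 + 1008 = 1543298/1531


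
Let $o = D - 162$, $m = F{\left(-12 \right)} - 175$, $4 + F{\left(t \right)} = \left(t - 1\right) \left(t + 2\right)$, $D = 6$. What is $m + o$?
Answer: $-205$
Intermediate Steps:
$F{\left(t \right)} = -4 + \left(-1 + t\right) \left(2 + t\right)$ ($F{\left(t \right)} = -4 + \left(t - 1\right) \left(t + 2\right) = -4 + \left(-1 + t\right) \left(2 + t\right)$)
$m = -49$ ($m = \left(-6 - 12 + \left(-12\right)^{2}\right) - 175 = \left(-6 - 12 + 144\right) - 175 = 126 - 175 = -49$)
$o = -156$ ($o = 6 - 162 = -156$)
$m + o = -49 - 156 = -205$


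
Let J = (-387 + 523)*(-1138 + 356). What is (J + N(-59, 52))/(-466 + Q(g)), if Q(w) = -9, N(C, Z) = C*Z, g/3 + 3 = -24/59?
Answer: 21884/95 ≈ 230.36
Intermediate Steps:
g = -603/59 (g = -9 + 3*(-24/59) = -9 - 72/59 = -603/59 ≈ -10.220)
J = -106352 (J = 136*(-782) = -106352)
(J + N(-59, 52))/(-466 + Q(g)) = (-106352 - 59*52)/(-466 - 9) = (-106352 - 3068)/(-475) = -109420*(-1/475) = 21884/95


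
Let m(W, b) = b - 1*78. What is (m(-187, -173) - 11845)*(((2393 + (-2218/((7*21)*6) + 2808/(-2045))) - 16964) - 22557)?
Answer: 6429543819456/14315 ≈ 4.4915e+8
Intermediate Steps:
m(W, b) = -78 + b (m(W, b) = b - 78 = -78 + b)
(m(-187, -173) - 11845)*(((2393 + (-2218/((7*21)*6) + 2808/(-2045))) - 16964) - 22557) = ((-78 - 173) - 11845)*(((2393 + (-2218/((7*21)*6) + 2808/(-2045))) - 16964) - 22557) = (-251 - 11845)*(((2393 + (-2218/(147*6) + 2808*(-1/2045))) - 16964) - 22557) = -12096*(((2393 + (-2218/882 - 2808/2045)) - 16964) - 22557) = -12096*(((2393 + (-2218*1/882 - 2808/2045)) - 16964) - 22557) = -12096*(((2393 + (-1109/441 - 2808/2045)) - 16964) - 22557) = -12096*(((2393 - 3506233/901845) - 16964) - 22557) = -12096*((2154608852/901845 - 16964) - 22557) = -12096*(-13144289728/901845 - 22557) = -12096*(-33487207393/901845) = 6429543819456/14315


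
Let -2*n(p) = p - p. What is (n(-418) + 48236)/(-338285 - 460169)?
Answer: -24118/399227 ≈ -0.060412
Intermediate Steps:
n(p) = 0 (n(p) = -(p - p)/2 = -½*0 = 0)
(n(-418) + 48236)/(-338285 - 460169) = (0 + 48236)/(-338285 - 460169) = 48236/(-798454) = 48236*(-1/798454) = -24118/399227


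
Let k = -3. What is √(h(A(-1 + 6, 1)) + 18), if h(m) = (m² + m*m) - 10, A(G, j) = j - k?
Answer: 2*√10 ≈ 6.3246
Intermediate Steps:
A(G, j) = 3 + j (A(G, j) = j - 1*(-3) = j + 3 = 3 + j)
h(m) = -10 + 2*m² (h(m) = (m² + m²) - 10 = 2*m² - 10 = -10 + 2*m²)
√(h(A(-1 + 6, 1)) + 18) = √((-10 + 2*(3 + 1)²) + 18) = √((-10 + 2*4²) + 18) = √((-10 + 2*16) + 18) = √((-10 + 32) + 18) = √(22 + 18) = √40 = 2*√10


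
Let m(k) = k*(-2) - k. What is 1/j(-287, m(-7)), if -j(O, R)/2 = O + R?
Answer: 1/532 ≈ 0.0018797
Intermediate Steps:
m(k) = -3*k (m(k) = -2*k - k = -3*k)
j(O, R) = -2*O - 2*R (j(O, R) = -2*(O + R) = -2*O - 2*R)
1/j(-287, m(-7)) = 1/(-2*(-287) - (-6)*(-7)) = 1/(574 - 2*21) = 1/(574 - 42) = 1/532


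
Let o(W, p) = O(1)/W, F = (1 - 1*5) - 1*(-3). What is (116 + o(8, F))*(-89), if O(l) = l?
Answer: -82681/8 ≈ -10335.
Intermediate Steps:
F = -1 (F = (1 - 5) + 3 = -4 + 3 = -1)
o(W, p) = 1/W
(116 + o(8, F))*(-89) = (116 + 1/8)*(-89) = (929/8)*(-89) = -82681/8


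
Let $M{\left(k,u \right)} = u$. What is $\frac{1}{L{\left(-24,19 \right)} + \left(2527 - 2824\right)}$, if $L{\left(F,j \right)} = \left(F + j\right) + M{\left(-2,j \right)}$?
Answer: $- \frac{1}{283} \approx -0.0035336$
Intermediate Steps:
$L{\left(F,j \right)} = F + 2 j$ ($L{\left(F,j \right)} = \left(F + j\right) + j = F + 2 j$)
$\frac{1}{L{\left(-24,19 \right)} + \left(2527 - 2824\right)} = \frac{1}{\left(-24 + 2 \cdot 19\right) + \left(2527 - 2824\right)} = \frac{1}{\left(-24 + 38\right) - 297} = \frac{1}{14 - 297} = \frac{1}{-283} = - \frac{1}{283}$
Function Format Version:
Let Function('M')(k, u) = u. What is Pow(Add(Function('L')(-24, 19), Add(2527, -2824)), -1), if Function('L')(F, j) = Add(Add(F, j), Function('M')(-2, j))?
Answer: Rational(-1, 283) ≈ -0.0035336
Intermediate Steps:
Function('L')(F, j) = Add(F, Mul(2, j)) (Function('L')(F, j) = Add(Add(F, j), j) = Add(F, Mul(2, j)))
Pow(Add(Function('L')(-24, 19), Add(2527, -2824)), -1) = Pow(Add(Add(-24, Mul(2, 19)), Add(2527, -2824)), -1) = Pow(Add(Add(-24, 38), -297), -1) = Pow(Add(14, -297), -1) = Pow(-283, -1) = Rational(-1, 283)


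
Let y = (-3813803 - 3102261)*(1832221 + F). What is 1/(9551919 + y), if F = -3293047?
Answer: 1/10103175660783 ≈ 9.8979e-14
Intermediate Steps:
y = 10103166108864 (y = (-3813803 - 3102261)*(1832221 - 3293047) = -6916064*(-1460826) = 10103166108864)
1/(9551919 + y) = 1/(9551919 + 10103166108864) = 1/10103175660783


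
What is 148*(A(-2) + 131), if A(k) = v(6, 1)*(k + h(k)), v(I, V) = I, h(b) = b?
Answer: 15836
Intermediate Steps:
A(k) = 12*k (A(k) = 6*(k + k) = 6*(2*k) = 12*k)
148*(A(-2) + 131) = 148*(12*(-2) + 131) = 148*(-24 + 131) = 148*107 = 15836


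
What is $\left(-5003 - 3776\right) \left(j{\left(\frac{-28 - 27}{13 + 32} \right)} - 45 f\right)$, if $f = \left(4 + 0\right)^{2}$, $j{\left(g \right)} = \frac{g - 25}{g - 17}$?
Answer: $\frac{258638119}{41} \approx 6.3082 \cdot 10^{6}$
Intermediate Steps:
$j{\left(g \right)} = \frac{-25 + g}{-17 + g}$
$f = 16$ ($f = 4^{2} = 16$)
$\left(-5003 - 3776\right) \left(j{\left(\frac{-28 - 27}{13 + 32} \right)} - 45 f\right) = \left(-5003 - 3776\right) \left(\frac{-25 + \frac{-28 - 27}{13 + 32}}{-17 + \frac{-28 - 27}{13 + 32}} - 720\right) = - 8779 \left(\frac{-25 - \frac{55}{45}}{-17 - \frac{55}{45}} - 720\right) = - 8779 \left(\frac{-25 - \frac{11}{9}}{-17 - \frac{11}{9}} - 720\right) = - 8779 \left(\frac{1}{- \frac{164}{9}} \left(- \frac{236}{9}\right) - 720\right) = - 8779 \left(\left(- \frac{9}{164}\right) \left(- \frac{236}{9}\right) - 720\right) = - 8779 \left(\frac{59}{41} - 720\right) = \left(-8779\right) \left(- \frac{29461}{41}\right) = \frac{258638119}{41}$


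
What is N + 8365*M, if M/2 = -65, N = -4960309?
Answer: -6047759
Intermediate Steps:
M = -130 (M = 2*(-65) = -130)
N + 8365*M = -4960309 + 8365*(-130) = -4960309 - 1087450 = -6047759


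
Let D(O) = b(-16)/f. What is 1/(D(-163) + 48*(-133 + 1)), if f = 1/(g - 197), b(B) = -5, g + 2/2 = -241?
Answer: -1/4141 ≈ -0.00024149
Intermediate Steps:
g = -242 (g = -1 - 241 = -242)
f = -1/439 (f = 1/(-242 - 197) = 1/(-439) = -1/439 ≈ -0.0022779)
D(O) = 2195 (D(O) = -5/(-1/439) = -5*(-439) = 2195)
1/(D(-163) + 48*(-133 + 1)) = 1/(2195 + 48*(-133 + 1)) = 1/(2195 + 48*(-132)) = 1/(2195 - 6336) = 1/(-4141) = -1/4141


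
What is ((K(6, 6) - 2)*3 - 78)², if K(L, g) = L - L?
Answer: 7056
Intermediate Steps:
K(L, g) = 0
((K(6, 6) - 2)*3 - 78)² = ((0 - 2)*3 - 78)² = (-2*3 - 78)² = (-6 - 78)² = (-84)² = 7056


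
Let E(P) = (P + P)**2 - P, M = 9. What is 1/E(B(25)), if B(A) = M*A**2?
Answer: 1/126556875 ≈ 7.9016e-9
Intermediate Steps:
B(A) = 9*A**2
E(P) = -P + 4*P**2 (E(P) = (2*P)**2 - P = 4*P**2 - P = -P + 4*P**2)
1/E(B(25)) = 1/((9*25**2)*(-1 + 4*(9*25**2))) = 1/((9*625)*(-1 + 4*(9*625))) = 1/(5625*(-1 + 4*5625)) = 1/(5625*(-1 + 22500)) = 1/(5625*22499) = 1/126556875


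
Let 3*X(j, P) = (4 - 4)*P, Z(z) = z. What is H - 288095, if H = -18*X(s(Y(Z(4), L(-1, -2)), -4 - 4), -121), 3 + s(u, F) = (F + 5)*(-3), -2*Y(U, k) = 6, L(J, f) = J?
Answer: -288095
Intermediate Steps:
Y(U, k) = -3 (Y(U, k) = -½*6 = -3)
s(u, F) = -18 - 3*F (s(u, F) = -3 + (F + 5)*(-3) = -3 + (5 + F)*(-3) = -3 + (-15 - 3*F) = -18 - 3*F)
X(j, P) = 0 (X(j, P) = ((4 - 4)*P)/3 = (0*P)/3 = (⅓)*0 = 0)
H = 0 (H = -18*0 = 0)
H - 288095 = 0 - 288095 = -288095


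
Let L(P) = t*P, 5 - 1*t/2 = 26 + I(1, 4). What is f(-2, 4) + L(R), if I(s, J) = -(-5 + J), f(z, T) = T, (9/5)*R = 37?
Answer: -8104/9 ≈ -900.44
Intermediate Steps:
R = 185/9 (R = (5/9)*37 = 185/9 ≈ 20.556)
I(s, J) = 5 - J
t = -44 (t = 10 - 2*(26 + (5 - 1*4)) = 10 - 2*(26 + (5 - 4)) = 10 - 2*(26 + 1) = 10 - 2*27 = 10 - 54 = -44)
L(P) = -44*P
f(-2, 4) + L(R) = 4 - 44*185/9 = 4 - 8140/9 = -8104/9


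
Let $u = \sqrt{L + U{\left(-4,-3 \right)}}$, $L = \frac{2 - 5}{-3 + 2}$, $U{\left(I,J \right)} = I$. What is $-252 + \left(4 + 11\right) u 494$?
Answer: $-252 + 7410 i \approx -252.0 + 7410.0 i$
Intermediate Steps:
$L = 3$ ($L = - \frac{3}{-1} = \left(-3\right) \left(-1\right) = 3$)
$u = i$ ($u = \sqrt{3 - 4} = \sqrt{-1} = i \approx 1.0 i$)
$-252 + \left(4 + 11\right) u 494 = -252 + \left(4 + 11\right) i 494 = -252 + 15 i 494 = -252 + 7410 i$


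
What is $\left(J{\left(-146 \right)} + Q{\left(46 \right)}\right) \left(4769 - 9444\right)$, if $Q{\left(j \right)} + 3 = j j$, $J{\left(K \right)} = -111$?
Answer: $-9359350$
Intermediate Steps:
$Q{\left(j \right)} = -3 + j^{2}$ ($Q{\left(j \right)} = -3 + j j = -3 + j^{2}$)
$\left(J{\left(-146 \right)} + Q{\left(46 \right)}\right) \left(4769 - 9444\right) = \left(-111 - \left(3 - 46^{2}\right)\right) \left(4769 - 9444\right) = \left(-111 + \left(-3 + 2116\right)\right) \left(-4675\right) = \left(-111 + 2113\right) \left(-4675\right) = 2002 \left(-4675\right) = -9359350$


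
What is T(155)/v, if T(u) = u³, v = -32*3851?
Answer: -3723875/123232 ≈ -30.218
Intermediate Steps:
v = -123232
T(155)/v = 155³/(-123232) = 3723875*(-1/123232) = -3723875/123232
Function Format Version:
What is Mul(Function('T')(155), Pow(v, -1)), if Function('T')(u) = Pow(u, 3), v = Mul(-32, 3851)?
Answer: Rational(-3723875, 123232) ≈ -30.218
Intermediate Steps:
v = -123232
Mul(Function('T')(155), Pow(v, -1)) = Mul(Pow(155, 3), Pow(-123232, -1)) = Mul(3723875, Rational(-1, 123232)) = Rational(-3723875, 123232)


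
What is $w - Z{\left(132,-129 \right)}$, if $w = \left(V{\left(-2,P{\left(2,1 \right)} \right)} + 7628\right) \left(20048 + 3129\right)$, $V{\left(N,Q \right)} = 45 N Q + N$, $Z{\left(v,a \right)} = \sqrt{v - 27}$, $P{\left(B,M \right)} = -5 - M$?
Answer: $189263382 - \sqrt{105} \approx 1.8926 \cdot 10^{8}$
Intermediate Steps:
$Z{\left(v,a \right)} = \sqrt{-27 + v}$
$V{\left(N,Q \right)} = N + 45 N Q$ ($V{\left(N,Q \right)} = 45 N Q + N = N + 45 N Q$)
$w = 189263382$ ($w = \left(- 2 \left(1 + 45 \left(-5 - 1\right)\right) + 7628\right) \left(20048 + 3129\right) = \left(- 2 \left(1 + 45 \left(-5 - 1\right)\right) + 7628\right) 23177 = \left(- 2 \left(1 + 45 \left(-6\right)\right) + 7628\right) 23177 = \left(- 2 \left(1 - 270\right) + 7628\right) 23177 = \left(\left(-2\right) \left(-269\right) + 7628\right) 23177 = \left(538 + 7628\right) 23177 = 8166 \cdot 23177 = 189263382$)
$w - Z{\left(132,-129 \right)} = 189263382 - \sqrt{-27 + 132} = 189263382 - \sqrt{105}$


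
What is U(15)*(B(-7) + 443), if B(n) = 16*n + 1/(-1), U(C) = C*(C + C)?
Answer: 148500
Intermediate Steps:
U(C) = 2*C² (U(C) = C*(2*C) = 2*C²)
B(n) = -1 + 16*n (B(n) = 16*n - 1 = -1 + 16*n)
U(15)*(B(-7) + 443) = (2*15²)*((-1 + 16*(-7)) + 443) = (2*225)*((-1 - 112) + 443) = 450*(-113 + 443) = 450*330 = 148500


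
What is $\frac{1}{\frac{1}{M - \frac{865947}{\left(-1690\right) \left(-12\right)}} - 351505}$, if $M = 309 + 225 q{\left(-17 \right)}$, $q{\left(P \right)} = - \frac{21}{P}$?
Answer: $- \frac{62544247}{21984615426815} \approx -2.8449 \cdot 10^{-6}$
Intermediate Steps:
$M = \frac{9978}{17}$ ($M = 309 + 225 \left(- \frac{21}{-17}\right) = 309 + 225 \left(\left(-21\right) \left(- \frac{1}{17}\right)\right) = 309 + 225 \cdot \frac{21}{17} = 309 + \frac{4725}{17} = \frac{9978}{17} \approx 586.94$)
$\frac{1}{\frac{1}{M - \frac{865947}{\left(-1690\right) \left(-12\right)}} - 351505} = \frac{1}{\frac{1}{\frac{9978}{17} - \frac{865947}{\left(-1690\right) \left(-12\right)}} - 351505} = \frac{1}{\frac{1}{\frac{9978}{17} - \frac{865947}{20280}} + \left(-477761 + 126256\right)} = \frac{1}{\frac{1}{\frac{9978}{17} - \frac{288649}{6760}} - 351505} = \frac{1}{\frac{1}{\frac{62544247}{114920}} - 351505} = \frac{1}{\frac{114920}{62544247} - 351505} = \frac{1}{- \frac{21984615426815}{62544247}} = - \frac{62544247}{21984615426815}$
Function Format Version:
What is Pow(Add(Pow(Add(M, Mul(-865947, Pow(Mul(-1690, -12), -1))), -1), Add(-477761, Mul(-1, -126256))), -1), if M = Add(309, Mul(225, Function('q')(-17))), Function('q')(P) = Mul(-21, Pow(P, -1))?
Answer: Rational(-62544247, 21984615426815) ≈ -2.8449e-6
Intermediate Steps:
M = Rational(9978, 17) (M = Add(309, Mul(225, Mul(-21, Pow(-17, -1)))) = Add(309, Mul(225, Mul(-21, Rational(-1, 17)))) = Add(309, Mul(225, Rational(21, 17))) = Add(309, Rational(4725, 17)) = Rational(9978, 17) ≈ 586.94)
Pow(Add(Pow(Add(M, Mul(-865947, Pow(Mul(-1690, -12), -1))), -1), Add(-477761, Mul(-1, -126256))), -1) = Pow(Add(Pow(Add(Rational(9978, 17), Mul(-865947, Pow(Mul(-1690, -12), -1))), -1), Add(-477761, Mul(-1, -126256))), -1) = Pow(Add(Pow(Add(Rational(9978, 17), Mul(-865947, Pow(20280, -1))), -1), Add(-477761, 126256)), -1) = Pow(Add(Pow(Add(Rational(9978, 17), Mul(-865947, Rational(1, 20280))), -1), -351505), -1) = Pow(Add(Pow(Add(Rational(9978, 17), Rational(-288649, 6760)), -1), -351505), -1) = Pow(Add(Pow(Rational(62544247, 114920), -1), -351505), -1) = Pow(Add(Rational(114920, 62544247), -351505), -1) = Pow(Rational(-21984615426815, 62544247), -1) = Rational(-62544247, 21984615426815)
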